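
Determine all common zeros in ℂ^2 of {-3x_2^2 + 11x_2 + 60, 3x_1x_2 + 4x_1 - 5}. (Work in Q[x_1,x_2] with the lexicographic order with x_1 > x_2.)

Compute a lex Gröbner basis by Buchberger's algorithm.
f_1 = -3x_2^2 + 11x_2 + 60, LT = x_2^2.
f_2 = 3x_1x_2 + 4x_1 - 5, LT = x_1x_2.

S(f_1,f_2): lcm = x_1x_2^2. S = -5x_1x_2 - 20x_1 + 5/3x_2.
  reduce S modulo (f_1, f_2):
  remainder -40/3x_1 + 5/3x_2 - 25/3 ≠ 0; add h_3 = -40/3x_1 + 5/3x_2 - 25/3 to the basis.

The other S-polynomials (S(f_1,h_3), S(f_2,h_3)) all reduce to 0 modulo the current basis, so we have a Gröbner basis.
Inter-reduce: drop elements whose leading term is divisible by another's, tail-reduce, and make monic.
Reduced Gröbner basis: {x_1 - 1/8x_2 + 5/8, x_2^2 - 11/3x_2 - 20}.

The lex basis is triangular: the last element involves only x_2. Solving x_2^2 - 11/3x_2 - 20 = 0 gives x_2 ∈ {-3, 20/3}; substituting each value into the earlier elements determines the remaining variables.
  x_2 = -3: the earlier basis element becomes x_1 + 1 = 0, giving x_1 = -1 — point (-1, -3).
  x_2 = 20/3: the earlier basis element becomes x_1 - 5/24 = 0, giving x_1 = 5/24 — point (5/24, 20/3).

{(-1, -3), (5/24, 20/3)}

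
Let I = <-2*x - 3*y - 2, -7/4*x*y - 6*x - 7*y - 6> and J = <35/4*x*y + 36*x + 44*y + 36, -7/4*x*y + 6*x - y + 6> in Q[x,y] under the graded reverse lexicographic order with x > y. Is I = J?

Equality of ideals is decidable: compute both reduced Gröbner bases (unique for the ordering) and check whether they agree.
Buchberger on the first generating set:
f_1 = -2*x - 3*y - 2, LT = x.
f_2 = -7/4*x*y - 6*x - 7*y - 6, LT = x*y.

S(f_1,f_2): lcm = x*y. S = 3/2*y**2 - 24/7*x - 3*y - 24/7.
  leading term y**2: no divisor's leading term divides it; move 3/2*y**2 to the remainder.
  leading term x: subtract (12/7)·f_1 from -24/7*x - 3*y - 24/7 → 15/7*y
  leading term y: no divisor's leading term divides it; move 15/7*y to the remainder.
  remainder 3/2*y**2 + 15/7*y ≠ 0; add g_3 = 3/2*y**2 + 15/7*y to the basis.

S(f_1,g_3): leading monomials are coprime, so the S-polynomial reduces to 0 (Buchberger's first criterion).
S(f_2,g_3): lcm = x*y**2. S = 2*x*y + 4*y**2 + 24/7*y.
  leading term x*y: subtract (-y)·f_1 from 2*x*y + 4*y**2 + 24/7*y → y**2 + 10/7*y
  leading term y**2: subtract (2/3)·g_3 from y**2 + 10/7*y → 0
  remainder 0.

Every S-polynomial of the final basis reduces to 0, so we have a Gröbner basis.
Inter-reduce: drop elements whose leading term is divisible by another's, tail-reduce, and make monic.
Reduced Gröbner basis: {y**2 + 10/7*y, x + 3/2*y + 1}.

Buchberger on the second generating set:
h_1 = 35/4*x*y + 36*x + 44*y + 36, LT = x*y.
h_2 = -7/4*x*y + 6*x - y + 6, LT = x*y.

S(h_1,h_2): lcm = x*y. S = 264/35*x + 156/35*y + 264/35.
  leading term x: no divisor's leading term divides it; move 264/35*x to the remainder.
  leading term y: no divisor's leading term divides it; move 156/35*y to the remainder.
  leading term 1: no divisor's leading term divides it; move 264/35 to the remainder.
  remainder 264/35*x + 156/35*y + 264/35 ≠ 0; add k_3 = 264/35*x + 156/35*y + 264/35 to the basis.

S(h_1,k_3): lcm = x*y. S = -13/22*y**2 + 144/35*x + 141/35*y + 144/35.
  leading term y**2: no divisor's leading term divides it; move -13/22*y**2 to the remainder.
  leading term x: subtract (6/11)·k_3 from 144/35*x + 141/35*y + 144/35 → 123/77*y
  leading term y: no divisor's leading term divides it; move 123/77*y to the remainder.
  remainder -13/22*y**2 + 123/77*y ≠ 0; add k_4 = -13/22*y**2 + 123/77*y to the basis.

S(h_2,k_3): lcm = x*y. S = -13/22*y**2 - 24/7*x - 3/7*y - 24/7.
  leading term y**2: subtract (1)·k_4 from -13/22*y**2 - 24/7*x - 3/7*y - 24/7 → -24/7*x - 156/77*y - 24/7
  leading term x: subtract (-5/11)·k_3 from -24/7*x - 156/77*y - 24/7 → 0
  remainder 0.

S(h_1,k_4): lcm = x*y**2. S = 3102/455*x*y + 176/35*y**2 + 144/35*y.
  leading term x*y: subtract (12408/15925)·h_1 from 3102/455*x*y + 176/35*y**2 + 144/35*y → 176/35*y**2 - 446688/15925*x - 480432/15925*y - 446688/15925
  leading term y**2: subtract (-3872/455)·k_4 from 176/35*y**2 - 446688/15925*x - 480432/15925*y - 446688/15925 → -446688/15925*x - 20304/1225*y - 446688/15925
  leading term x: subtract (-1692/455)·k_3 from -446688/15925*x - 20304/1225*y - 446688/15925 → 0
  remainder 0.

S(h_2,k_4): lcm = x*y**2. S = -66/91*x*y + 4/7*y**2 - 24/7*y.
  leading term x*y: subtract (-264/3185)·h_1 from -66/91*x*y + 4/7*y**2 - 24/7*y → 4/7*y**2 + 9504/3185*x + 696/3185*y + 9504/3185
  leading term y**2: subtract (-88/91)·k_4 from 4/7*y**2 + 9504/3185*x + 696/3185*y + 9504/3185 → 9504/3185*x + 432/245*y + 9504/3185
  leading term x: subtract (36/91)·k_3 from 9504/3185*x + 432/245*y + 9504/3185 → 0
  remainder 0.

S(k_3,k_4): leading monomials are coprime, so the S-polynomial reduces to 0 (Buchberger's first criterion).
Every S-polynomial of the final basis reduces to 0, so we have a Gröbner basis.
Inter-reduce: drop elements whose leading term is divisible by another's, tail-reduce, and make monic.
Reduced Gröbner basis: {y**2 - 246/91*y, x + 13/22*y + 1}.

Since the reduced bases disagree, the two ideals are not the same.

No, the ideals differ.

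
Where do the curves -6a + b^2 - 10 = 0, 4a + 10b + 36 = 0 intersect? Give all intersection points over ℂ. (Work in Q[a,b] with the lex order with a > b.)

{(37/2, -11), (1, -4)}

Compute a lex Gröbner basis by Buchberger's algorithm.
f_1 = -6a + b^2 - 10, LT = a.
f_2 = 4a + 10b + 36, LT = a.

S(f_1,f_2): lcm = a. S = -1/6b^2 - 5/2b - 22/3.
  leading term b^2: no divisor's leading term divides it; move -1/6b^2 to the remainder.
  leading term b: no divisor's leading term divides it; move -5/2b to the remainder.
  leading term 1: no divisor's leading term divides it; move -22/3 to the remainder.
  remainder -1/6b^2 - 5/2b - 22/3 ≠ 0; add h_3 = -1/6b^2 - 5/2b - 22/3 to the basis.

S(f_1,h_3): leading monomials are coprime, so the S-polynomial reduces to 0 (Buchberger's first criterion).
S(f_2,h_3): leading monomials are coprime, so the S-polynomial reduces to 0 (Buchberger's first criterion).
Every S-polynomial of the final basis reduces to 0, so we have a Gröbner basis.
Inter-reduce: drop elements whose leading term is divisible by another's, tail-reduce, and make monic.
Reduced Gröbner basis: {a + 5/2b + 9, b^2 + 15b + 44}.

From the last basis element, b^2 + 15b + 44 = 0, so b takes values in {-11, -4}. Each choice, substituted upward through the basis, yields the corresponding point(s) of the solution set.
  b = -11: the earlier basis element becomes a - 37/2 = 0, giving a = 37/2 — point (37/2, -11).
  b = -4: the earlier basis element becomes a - 1 = 0, giving a = 1 — point (1, -4).
Substituting each solution back into the original system confirms all equations vanish.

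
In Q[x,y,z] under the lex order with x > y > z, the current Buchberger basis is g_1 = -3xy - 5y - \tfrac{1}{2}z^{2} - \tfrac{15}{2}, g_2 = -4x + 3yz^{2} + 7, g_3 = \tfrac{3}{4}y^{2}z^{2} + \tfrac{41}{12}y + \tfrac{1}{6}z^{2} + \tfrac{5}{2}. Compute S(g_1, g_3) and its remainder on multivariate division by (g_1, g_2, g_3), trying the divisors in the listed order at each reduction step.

lcm(LM(g_1), LM(g_3)) = xy^{2}z^{2}.
S = (lcm/LT(g_1))·g_1 − (lcm/LT(g_3))·g_3 = -\tfrac{41}{9}xy - \tfrac{2}{9}xz^{2} - \tfrac{10}{3}x + \tfrac{5}{3}y^{2}z^{2} + \tfrac{1}{6}yz^{4} + \tfrac{5}{2}yz^{2}.
Reduce S modulo (g_1, g_2, g_3) in that order:
  leading term xy: subtract (\tfrac{41}{27})·g_1 from -\tfrac{41}{9}xy - \tfrac{2}{9}xz^{2} - \tfrac{10}{3}x + \tfrac{5}{3}y^{2}z^{2} + \tfrac{1}{6}yz^{4} + \tfrac{5}{2}yz^{2} → -\tfrac{2}{9}xz^{2} - \tfrac{10}{3}x + \tfrac{5}{3}y^{2}z^{2} + \tfrac{1}{6}yz^{4} + \tfrac{5}{2}yz^{2} + \tfrac{205}{27}y + \tfrac{41}{54}z^{2} + \tfrac{205}{18}
  leading term xz^{2}: subtract (\tfrac{1}{18}z^{2})·g_2 from -\tfrac{2}{9}xz^{2} - \tfrac{10}{3}x + \tfrac{5}{3}y^{2}z^{2} + \tfrac{1}{6}yz^{4} + \tfrac{5}{2}yz^{2} + \tfrac{205}{27}y + \tfrac{41}{54}z^{2} + \tfrac{205}{18} → -\tfrac{10}{3}x + \tfrac{5}{3}y^{2}z^{2} + \tfrac{5}{2}yz^{2} + \tfrac{205}{27}y + \tfrac{10}{27}z^{2} + \tfrac{205}{18}
  leading term x: subtract (\tfrac{5}{6})·g_2 from -\tfrac{10}{3}x + \tfrac{5}{3}y^{2}z^{2} + \tfrac{5}{2}yz^{2} + \tfrac{205}{27}y + \tfrac{10}{27}z^{2} + \tfrac{205}{18} → \tfrac{5}{3}y^{2}z^{2} + \tfrac{205}{27}y + \tfrac{10}{27}z^{2} + \tfrac{50}{9}
  leading term y^{2}z^{2}: subtract (\tfrac{20}{9})·g_3 from \tfrac{5}{3}y^{2}z^{2} + \tfrac{205}{27}y + \tfrac{10}{27}z^{2} + \tfrac{50}{9} → 0
The remainder is 0, so this S-polynomial contributes no new basis element.

S(g_1, g_3) = -\tfrac{41}{9}xy - \tfrac{2}{9}xz^{2} - \tfrac{10}{3}x + \tfrac{5}{3}y^{2}z^{2} + \tfrac{1}{6}yz^{4} + \tfrac{5}{2}yz^{2}; remainder on division = 0.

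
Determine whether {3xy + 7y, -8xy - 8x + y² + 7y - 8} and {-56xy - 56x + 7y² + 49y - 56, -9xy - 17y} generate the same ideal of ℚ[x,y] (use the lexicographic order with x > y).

Two ideals are equal iff their reduced Gröbner bases coincide (the reduced basis is unique for a fixed ordering).
Buchberger on the first generating set:
f_1 = 3xy + 7y, LT = xy.
f_2 = -8xy - 8x + y² + 7y - 8, LT = xy.

S(f_1,f_2): lcm = xy. S = -x + ⅛y² + 77/24y - 1.
  leading term x: no divisor's leading term divides it; move -x to the remainder.
  leading term y²: no divisor's leading term divides it; move ⅛y² to the remainder.
  leading term y: no divisor's leading term divides it; move 77/24y to the remainder.
  leading term 1: no divisor's leading term divides it; move -1 to the remainder.
  remainder -x + ⅛y² + 77/24y - 1 ≠ 0; add g_3 = -x + ⅛y² + 77/24y - 1 to the basis.

S(f_1,g_3): lcm = xy. S = ⅛y³ + 77/24y² + 4/3y.
  leading term y³: no divisor's leading term divides it; move ⅛y³ to the remainder.
  leading term y²: no divisor's leading term divides it; move 77/24y² to the remainder.
  leading term y: no divisor's leading term divides it; move 4/3y to the remainder.
  remainder ⅛y³ + 77/24y² + 4/3y ≠ 0; add g_4 = ⅛y³ + 77/24y² + 4/3y to the basis.

The other S-polynomials (S(f_2,g_3), S(f_1,g_4), S(f_2,g_4), S(g_3,g_4)) all reduce to 0 modulo the current basis, so we have a Gröbner basis.
Inter-reduce: drop elements whose leading term is divisible by another's, tail-reduce, and make monic.
Reduced Gröbner basis: {x - ⅛y² - 77/24y + 1, y³ + 77/3y² + 32/3y}.

Buchberger on the second generating set:
h_1 = -56xy - 56x + 7y² + 49y - 56, LT = xy.
h_2 = -9xy - 17y, LT = xy.

S(h_1,h_2): lcm = xy. S = x - ⅛y² - 199/72y + 1.
  leading term x: no divisor's leading term divides it; move x to the remainder.
  leading term y²: no divisor's leading term divides it; move -⅛y² to the remainder.
  leading term y: no divisor's leading term divides it; move -199/72y to the remainder.
  leading term 1: no divisor's leading term divides it; move 1 to the remainder.
  remainder x - ⅛y² - 199/72y + 1 ≠ 0; add k_3 = x - ⅛y² - 199/72y + 1 to the basis.

S(h_1,k_3): lcm = xy. S = x + ⅛y³ + 95/36y² - 15/8y + 1.
  leading term x: subtract (1)·k_3 from x + ⅛y³ + 95/36y² - 15/8y + 1 → ⅛y³ + 199/72y² + 8/9y
  leading term y³: no divisor's leading term divides it; move ⅛y³ to the remainder.
  leading term y²: no divisor's leading term divides it; move 199/72y² to the remainder.
  leading term y: no divisor's leading term divides it; move 8/9y to the remainder.
  remainder ⅛y³ + 199/72y² + 8/9y ≠ 0; add k_4 = ⅛y³ + 199/72y² + 8/9y to the basis.

The other S-polynomials (S(h_2,k_3), S(h_1,k_4), S(h_2,k_4), S(k_3,k_4)) all reduce to 0 modulo the current basis, so we have a Gröbner basis.
Inter-reduce: drop elements whose leading term is divisible by another's, tail-reduce, and make monic.
Reduced Gröbner basis: {x - ⅛y² - 199/72y + 1, y³ + 199/9y² + 64/9y}.

These differ, so the ideals are not equal.

No, the ideals differ.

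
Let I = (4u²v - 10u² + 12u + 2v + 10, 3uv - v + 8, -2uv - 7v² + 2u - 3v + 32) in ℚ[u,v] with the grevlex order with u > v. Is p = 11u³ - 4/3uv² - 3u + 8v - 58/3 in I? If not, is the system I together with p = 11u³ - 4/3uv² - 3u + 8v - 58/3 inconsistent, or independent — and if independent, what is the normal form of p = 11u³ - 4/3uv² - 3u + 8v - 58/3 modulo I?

First compute the reduced Gröbner basis of I by Buchberger's algorithm.
f_1 = 4u²v - 10u² + 12u + 2v + 10, LT = u²v.
f_2 = 3uv - v + 8, LT = uv.
f_3 = -2uv - 7v² + 2u - 3v + 32, LT = uv.

S(f_1,f_2): lcm = u²v. S = -5/2u² + ⅓uv + ⅓u + ½v + 5/2.
  reduce S modulo (f_1, f_2, f_3):
  remainder -5/2u² + ⅓u + 11/18v + 29/18 ≠ 0; add h_4 = -5/2u² + ⅓u + 11/18v + 29/18 to the basis.

S(f_1,f_3): lcm = u²v. S = -7/2uv² - 3/2u² - 3/2uv + 19u + ½v + 5/2.
  reduce S modulo (f_1, f_2, f_3, h_4):
  remainder -7/6v² + 94/5u + 269/30v + 83/15 ≠ 0; add h_5 = -7/6v² + 94/5u + 269/30v + 83/15 to the basis.

S(f_2,f_3): lcm = uv. S = -7/2v² + u - 11/6v + 56/3.
  reduce S modulo (f_1, f_2, f_3, h_4, h_5):
  remainder -277/5u - 431/15v + 31/15 ≠ 0; add h_6 = -277/5u - 431/15v + 31/15 to the basis.

S(f_1,h_4): lcm = u²v. S = -5/2u² + 2/15uv + 11/45v² + 3u + 103/90v + 5/2.
  reduce S modulo (f_1, f_2, f_3, h_4, h_5, h_6):
  remainder -84599/87255v + 169198/87255 ≠ 0; add h_7 = -84599/87255v + 169198/87255 to the basis.

The other S-polynomials (S(f_2,h_4), S(f_3,h_4), S(f_1,h_5), S(f_2,h_5), S(f_3,h_5), S(h_4,h_5), S(f_1,h_6), S(f_2,h_6), S(f_3,h_6), S(h_4,h_6), S(h_5,h_6), S(f_1,h_7), S(f_2,h_7), S(f_3,h_7), S(h_4,h_7), S(h_5,h_7), S(h_6,h_7)) all reduce to 0 modulo the current basis, so we have a Gröbner basis.
Inter-reduce: drop elements whose leading term is divisible by another's, tail-reduce, and make monic.
Reduced Gröbner basis: {u + 1, v - 2}.
Label its elements g_1 = u + 1, g_2 = v - 2.

Reduce p = 11u³ - 4/3uv² - 3u + 8v - 58/3 modulo G:
  leading term u³: subtract (11u²)·g_1 from 11u³ - 4/3uv² - 3u + 8v - 58/3 → -4/3uv² - 11u² - 3u + 8v - 58/3
  leading term uv²: subtract (-4/3v²)·g_1 from -4/3uv² - 11u² - 3u + 8v - 58/3 → -11u² + 4/3v² - 3u + 8v - 58/3
  leading term u²: subtract (-11u)·g_1 from -11u² + 4/3v² - 3u + 8v - 58/3 → 4/3v² + 8u + 8v - 58/3
  leading term v²: subtract (4/3v)·g_2 from 4/3v² + 8u + 8v - 58/3 → 8u + 32/3v - 58/3
  leading term u: subtract (8)·g_1 from 8u + 32/3v - 58/3 → 32/3v - 82/3
  leading term v: subtract (32/3)·g_2 from 32/3v - 82/3 → -6
  leading term 1: no divisor's leading term divides it; move -6 to the remainder.
  normal form = -6.
The normal form is nonzero, so p ∉ I. Since p minus its normal form lies in I, I + (p) = I + (r) where r = -6; decide whether this ideal is the whole ring.
Here r = -6 is a nonzero constant, hence a unit: 1 ∈ I + (p), the Gröbner basis of I + (p) is {1}, and the enlarged system has no common solution — adjoining p is inconsistent.

Adjoining 11u³ - 4/3uv² - 3u + 8v - 58/3 makes the ideal the whole ring: the system is inconsistent.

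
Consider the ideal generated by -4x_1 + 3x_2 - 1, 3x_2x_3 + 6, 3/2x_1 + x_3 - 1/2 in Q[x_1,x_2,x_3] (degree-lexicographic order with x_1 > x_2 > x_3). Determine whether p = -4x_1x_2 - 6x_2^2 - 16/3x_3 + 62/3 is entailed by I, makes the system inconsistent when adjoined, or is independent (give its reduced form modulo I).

-4x_1x_2 - 6x_2^2 - 16/3x_3 + 62/3 lies in I (it reduces to 0).

First compute the reduced Gröbner basis of I by Buchberger's algorithm.
f_1 = -4x_1 + 3x_2 - 1, LT = x_1.
f_2 = 3x_2x_3 + 6, LT = x_2x_3.
f_3 = 3/2x_1 + x_3 - 1/2, LT = x_1.

S(f_1,f_3): lcm = x_1. S = -3/4x_2 - 2/3x_3 + 7/12.
  reduce S modulo (f_1, f_2, f_3):
  remainder -3/4x_2 - 2/3x_3 + 7/12 ≠ 0; add h_4 = -3/4x_2 - 2/3x_3 + 7/12 to the basis.

S(f_2,h_4): lcm = x_2x_3. S = -8/9x_3^2 + 7/9x_3 + 2.
  reduce S modulo (f_1, f_2, f_3, h_4):
  remainder -8/9x_3^2 + 7/9x_3 + 2 ≠ 0; add h_5 = -8/9x_3^2 + 7/9x_3 + 2 to the basis.

The other S-polynomials (S(f_1,f_2), S(f_2,f_3), S(f_1,h_4), S(f_3,h_4), S(f_1,h_5), S(f_2,h_5), S(f_3,h_5), S(h_4,h_5)) all reduce to 0 modulo the current basis, so we have a Gröbner basis.
Inter-reduce: drop elements whose leading term is divisible by another's, tail-reduce, and make monic.
Reduced Gröbner basis: {x_3^2 - 7/8x_3 - 9/4, x_1 + 2/3x_3 - 1/3, x_2 + 8/9x_3 - 7/9}.
Label its elements g_1 = x_3^2 - 7/8x_3 - 9/4, g_2 = x_1 + 2/3x_3 - 1/3, g_3 = x_2 + 8/9x_3 - 7/9.

Reduce p = -4x_1x_2 - 6x_2^2 - 16/3x_3 + 62/3 modulo G:
  leading term x_1x_2: subtract (-4x_2)·g_2 from -4x_1x_2 - 6x_2^2 - 16/3x_3 + 62/3 → -6x_2^2 + 8/3x_2x_3 - 4/3x_2 - 16/3x_3 + 62/3
  leading term x_2^2: subtract (-6x_2)·g_3 from -6x_2^2 + 8/3x_2x_3 - 4/3x_2 - 16/3x_3 + 62/3 → 8x_2x_3 - 6x_2 - 16/3x_3 + 62/3
  leading term x_2x_3: subtract (8x_3)·g_3 from 8x_2x_3 - 6x_2 - 16/3x_3 + 62/3 → -64/9x_3^2 - 6x_2 + 8/9x_3 + 62/3
  leading term x_3^2: subtract (-64/9)·g_1 from -64/9x_3^2 - 6x_2 + 8/9x_3 + 62/3 → -6x_2 - 16/3x_3 + 14/3
  leading term x_2: subtract (-6)·g_3 from -6x_2 - 16/3x_3 + 14/3 → 0
  normal form = 0.
Since the normal form is 0, p ∈ I.

The remainder on division by a Gröbner basis is unique — it is the normal form.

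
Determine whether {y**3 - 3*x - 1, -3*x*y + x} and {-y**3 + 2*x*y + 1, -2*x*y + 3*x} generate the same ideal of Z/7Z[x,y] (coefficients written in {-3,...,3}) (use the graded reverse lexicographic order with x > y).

Equality of ideals is decidable: compute both reduced Gröbner bases (unique for the ordering) and check whether they agree.
Buchberger on the first generating set:
f_1 = y**3 - 3*x - 1, LT = y**3.
f_2 = -3*x*y + x, LT = x*y.

S(f_1,f_2): lcm = x*y**3. S = -2*x*y**2 - 3*x**2 - x.
  leading term x*y**2: subtract (3*y)·f_2 from -2*x*y**2 - 3*x**2 - x → -3*x**2 - 3*x*y - x
  leading term x**2: no divisor's leading term divides it; move -3*x**2 to the remainder.
  leading term x*y: subtract (1)·f_2 from -3*x*y - x → -2*x
  leading term x: no divisor's leading term divides it; move -2*x to the remainder.
  remainder -3*x**2 - 2*x ≠ 0; add g_3 = -3*x**2 - 2*x to the basis.

S(f_1,g_3): leading monomials are coprime, so the S-polynomial reduces to 0 (Buchberger's first criterion).
S(f_2,g_3): lcm = x**2*y. S = 2*x**2 - 3*x*y.
  leading term x**2: subtract (-3)·g_3 from 2*x**2 - 3*x*y → -3*x*y + x
  leading term x*y: subtract (1)·f_2 from -3*x*y + x → 0
  remainder 0.

Every S-polynomial of the final basis reduces to 0, so we have a Gröbner basis.
Inter-reduce: drop elements whose leading term is divisible by another's, tail-reduce, and make monic.
Reduced Gröbner basis: {y**3 - 3*x - 1, x**2 + 3*x, x*y + 2*x}.

Buchberger on the second generating set:
h_1 = -y**3 + 2*x*y + 1, LT = y**3.
h_2 = -2*x*y + 3*x, LT = x*y.

S(h_1,h_2): lcm = x*y**3. S = -2*x**2*y - 2*x*y**2 - x.
  leading term x**2*y: subtract (x)·h_2 from -2*x**2*y - 2*x*y**2 - x → -2*x*y**2 - 3*x**2 - x
  leading term x*y**2: subtract (y)·h_2 from -2*x*y**2 - 3*x**2 - x → -3*x**2 - 3*x*y - x
  leading term x**2: no divisor's leading term divides it; move -3*x**2 to the remainder.
  leading term x*y: subtract (-2)·h_2 from -3*x*y - x → -2*x
  leading term x: no divisor's leading term divides it; move -2*x to the remainder.
  remainder -3*x**2 - 2*x ≠ 0; add k_3 = -3*x**2 - 2*x to the basis.

S(h_1,k_3): leading monomials are coprime, so the S-polynomial reduces to 0 (Buchberger's first criterion).
S(h_2,k_3): lcm = x**2*y. S = 2*x**2 - 3*x*y.
  leading term x**2: subtract (-3)·k_3 from 2*x**2 - 3*x*y → -3*x*y + x
  leading term x*y: subtract (-2)·h_2 from -3*x*y + x → 0
  remainder 0.

Every S-polynomial of the final basis reduces to 0, so we have a Gröbner basis.
Inter-reduce: drop elements whose leading term is divisible by another's, tail-reduce, and make monic.
Reduced Gröbner basis: {y**3 - 3*x - 1, x**2 + 3*x, x*y + 2*x}.

The two bases agree; hence the ideals are identical.

Yes, the ideals are equal.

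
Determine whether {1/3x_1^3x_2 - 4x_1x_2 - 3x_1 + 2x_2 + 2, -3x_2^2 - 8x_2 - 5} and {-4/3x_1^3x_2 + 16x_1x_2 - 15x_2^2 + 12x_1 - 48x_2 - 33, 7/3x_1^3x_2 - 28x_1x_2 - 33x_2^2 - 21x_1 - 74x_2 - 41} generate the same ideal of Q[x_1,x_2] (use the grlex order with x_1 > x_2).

Yes, the ideals are equal.

Since reduced Gröbner bases are canonical representatives of ideals under a given ordering, it suffices to compute and compare them.
Buchberger on the first generating set:
f_1 = 1/3x_1^3x_2 - 4x_1x_2 - 3x_1 + 2x_2 + 2, LT = x_1^3x_2.
f_2 = -3x_2^2 - 8x_2 - 5, LT = x_2^2.

S(f_1,f_2): lcm = x_1^3x_2^2. S = -8/3x_1^3x_2 - 5/3x_1^3 - 12x_1x_2^2 - 9x_1x_2 + 6x_2^2 + 6x_2.
  leading term x_1^3x_2: subtract (-8)·f_1 from -8/3x_1^3x_2 - 5/3x_1^3 - 12x_1x_2^2 - 9x_1x_2 + 6x_2^2 + 6x_2 → -5/3x_1^3 - 12x_1x_2^2 - 41x_1x_2 + 6x_2^2 - 24x_1 + 22x_2 + 16
  leading term x_1^3: no divisor's leading term divides it; move -5/3x_1^3 to the remainder.
  leading term x_1x_2^2: subtract (4x_1)·f_2 from -12x_1x_2^2 - 41x_1x_2 + 6x_2^2 - 24x_1 + 22x_2 + 16 → -9x_1x_2 + 6x_2^2 - 4x_1 + 22x_2 + 16
  leading term x_1x_2: no divisor's leading term divides it; move -9x_1x_2 to the remainder.
  leading term x_2^2: subtract (-2)·f_2 from 6x_2^2 - 4x_1 + 22x_2 + 16 → -4x_1 + 6x_2 + 6
  leading term x_1: no divisor's leading term divides it; move -4x_1 to the remainder.
  leading term x_2: no divisor's leading term divides it; move 6x_2 to the remainder.
  leading term 1: no divisor's leading term divides it; move 6 to the remainder.
  remainder -5/3x_1^3 - 9x_1x_2 - 4x_1 + 6x_2 + 6 ≠ 0; add g_3 = -5/3x_1^3 - 9x_1x_2 - 4x_1 + 6x_2 + 6 to the basis.

The other S-polynomials (S(f_1,g_3), S(f_2,g_3)) all reduce to 0 modulo the current basis, so we have a Gröbner basis.
Inter-reduce: drop elements whose leading term is divisible by another's, tail-reduce, and make monic.
Reduced Gröbner basis: {x_1^3 + 27/5x_1x_2 + 12/5x_1 - 18/5x_2 - 18/5, x_2^2 + 8/3x_2 + 5/3}.

Buchberger on the second generating set:
h_1 = -4/3x_1^3x_2 + 16x_1x_2 - 15x_2^2 + 12x_1 - 48x_2 - 33, LT = x_1^3x_2.
h_2 = 7/3x_1^3x_2 - 28x_1x_2 - 33x_2^2 - 21x_1 - 74x_2 - 41, LT = x_1^3x_2.

S(h_1,h_2): lcm = x_1^3x_2. S = 711/28x_2^2 + 474/7x_2 + 1185/28.
  leading term x_2^2: no divisor's leading term divides it; move 711/28x_2^2 to the remainder.
  leading term x_2: no divisor's leading term divides it; move 474/7x_2 to the remainder.
  leading term 1: no divisor's leading term divides it; move 1185/28 to the remainder.
  remainder 711/28x_2^2 + 474/7x_2 + 1185/28 ≠ 0; add k_3 = 711/28x_2^2 + 474/7x_2 + 1185/28 to the basis.

S(h_1,k_3): lcm = x_1^3x_2^2. S = -8/3x_1^3x_2 - 5/3x_1^3 - 12x_1x_2^2 + 45/4x_2^3 - 9x_1x_2 + 36x_2^2 + 99/4x_2.
  leading term x_1^3x_2: subtract (2)·h_1 from -8/3x_1^3x_2 - 5/3x_1^3 - 12x_1x_2^2 + 45/4x_2^3 - 9x_1x_2 + 36x_2^2 + 99/4x_2 → -5/3x_1^3 - 12x_1x_2^2 + 45/4x_2^3 - 41x_1x_2 + 66x_2^2 - 24x_1 + 483/4x_2 + 66
  leading term x_1^3: no divisor's leading term divides it; move -5/3x_1^3 to the remainder.
  leading term x_1x_2^2: subtract (-112/237x_1)·k_3 from -12x_1x_2^2 + 45/4x_2^3 - 41x_1x_2 + 66x_2^2 - 24x_1 + 483/4x_2 + 66 → 45/4x_2^3 - 9x_1x_2 + 66x_2^2 - 4x_1 + 483/4x_2 + 66
  leading term x_2^3: subtract (35/79x_2)·k_3 from 45/4x_2^3 - 9x_1x_2 + 66x_2^2 - 4x_1 + 483/4x_2 + 66 → -9x_1x_2 + 36x_2^2 - 4x_1 + 102x_2 + 66
  leading term x_1x_2: no divisor's leading term divides it; move -9x_1x_2 to the remainder.
  leading term x_2^2: subtract (112/79)·k_3 from 36x_2^2 - 4x_1 + 102x_2 + 66 → -4x_1 + 6x_2 + 6
  leading term x_1: no divisor's leading term divides it; move -4x_1 to the remainder.
  leading term x_2: no divisor's leading term divides it; move 6x_2 to the remainder.
  leading term 1: no divisor's leading term divides it; move 6 to the remainder.
  remainder -5/3x_1^3 - 9x_1x_2 - 4x_1 + 6x_2 + 6 ≠ 0; add k_4 = -5/3x_1^3 - 9x_1x_2 - 4x_1 + 6x_2 + 6 to the basis.

The other S-polynomials (S(h_2,k_3), S(h_1,k_4), S(h_2,k_4), S(k_3,k_4)) all reduce to 0 modulo the current basis, so we have a Gröbner basis.
Inter-reduce: drop elements whose leading term is divisible by another's, tail-reduce, and make monic.
Reduced Gröbner basis: {x_1^3 + 27/5x_1x_2 + 12/5x_1 - 18/5x_2 - 18/5, x_2^2 + 8/3x_2 + 5/3}.

These coincide, so the ideals are equal.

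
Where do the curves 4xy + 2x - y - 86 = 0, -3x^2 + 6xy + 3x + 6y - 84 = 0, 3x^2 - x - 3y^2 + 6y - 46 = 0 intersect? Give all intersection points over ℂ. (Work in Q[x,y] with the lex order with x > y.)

{(5, 4)}

Compute a lex Gröbner basis by Buchberger's algorithm.
f_1 = 4xy + 2x - y - 86, LT = xy.
f_2 = -3x^2 + 6xy + 3x + 6y - 84, LT = x^2.
f_3 = 3x^2 - x - 3y^2 + 6y - 46, LT = x^2.

S(f_1,f_2): lcm = x^2y. S = 1/2x^2 + 2xy^2 + 3/4xy - 43/2x + 2y^2 - 28y.
  leading term x^2: subtract (-1/6)·f_2 from 1/2x^2 + 2xy^2 + 3/4xy - 43/2x + 2y^2 - 28y → 2xy^2 + 7/4xy - 21x + 2y^2 - 27y - 14
  leading term xy^2: subtract (1/2y)·f_1 from 2xy^2 + 7/4xy - 21x + 2y^2 - 27y - 14 → 3/4xy - 21x + 5/2y^2 + 16y - 14
  leading term xy: subtract (3/16)·f_1 from 3/4xy - 21x + 5/2y^2 + 16y - 14 → -171/8x + 5/2y^2 + 259/16y + 17/8
  leading term x: no divisor's leading term divides it; move -171/8x to the remainder.
  leading term y^2: no divisor's leading term divides it; move 5/2y^2 to the remainder.
  leading term y: no divisor's leading term divides it; move 259/16y to the remainder.
  leading term 1: no divisor's leading term divides it; move 17/8 to the remainder.
  remainder -171/8x + 5/2y^2 + 259/16y + 17/8 ≠ 0; add h_4 = -171/8x + 5/2y^2 + 259/16y + 17/8 to the basis.

S(f_1,f_3): lcm = x^2y. S = 1/2x^2 + 1/12xy - 43/2x + y^3 - 2y^2 + 46/3y.
  leading term x^2: subtract (-1/6)·f_2 from 1/2x^2 + 1/12xy - 43/2x + y^3 - 2y^2 + 46/3y → 13/12xy - 21x + y^3 - 2y^2 + 49/3y - 14
  leading term xy: subtract (13/48)·f_1 from 13/12xy - 21x + y^3 - 2y^2 + 49/3y - 14 → -517/24x + y^3 - 2y^2 + 797/48y + 223/24
  leading term x: subtract (517/513)·h_4 from -517/24x + y^3 - 2y^2 + 797/48y + 223/24 → y^3 - 4637/1026y^2 + 149/513y + 3668/513
  leading term y^3: no divisor's leading term divides it; move y^3 to the remainder.
  leading term y^2: no divisor's leading term divides it; move -4637/1026y^2 to the remainder.
  leading term y: no divisor's leading term divides it; move 149/513y to the remainder.
  leading term 1: no divisor's leading term divides it; move 3668/513 to the remainder.
  remainder y^3 - 4637/1026y^2 + 149/513y + 3668/513 ≠ 0; add h_5 = y^3 - 4637/1026y^2 + 149/513y + 3668/513 to the basis.

S(f_2,f_3): lcm = x^2. S = -2xy - 2/3x + y^2 - 4y + 130/3.
  leading term xy: subtract (-1/2)·f_1 from -2xy - 2/3x + y^2 - 4y + 130/3 → 1/3x + y^2 - 9/2y + 1/3
  leading term x: subtract (-8/513)·h_4 from 1/3x + y^2 - 9/2y + 1/3 → 533/513y^2 - 2179/513y + 188/513
  leading term y^2: no divisor's leading term divides it; move 533/513y^2 to the remainder.
  leading term y: no divisor's leading term divides it; move -2179/513y to the remainder.
  leading term 1: no divisor's leading term divides it; move 188/513 to the remainder.
  remainder 533/513y^2 - 2179/513y + 188/513 ≠ 0; add h_6 = 533/513y^2 - 2179/513y + 188/513 to the basis.

S(f_1,h_4): lcm = xy. S = 1/2x + 20/171y^3 + 259/342y^2 - 103/684y - 43/2.
  leading term x: subtract (-4/171)·h_4 from 1/2x + 20/171y^3 + 259/342y^2 - 103/684y - 43/2 → 20/171y^3 + 31/38y^2 + 13/57y - 3668/171
  leading term y^3: subtract (20/171)·h_5 from 20/171y^3 + 31/38y^2 + 13/57y - 3668/171 → 235867/175446y^2 + 17027/87723y - 1955044/87723
  leading term y^2: subtract (235867/182286)·h_6 from 235867/175446y^2 + 17027/87723y - 1955044/87723 → 163775/28782y - 327550/14391
  leading term y: no divisor's leading term divides it; move 163775/28782y to the remainder.
  leading term 1: no divisor's leading term divides it; move -327550/14391 to the remainder.
  remainder 163775/28782y - 327550/14391 ≠ 0; add h_7 = 163775/28782y - 327550/14391 to the basis.

The other S-polynomials (S(f_2,h_4), S(f_3,h_4), S(f_1,h_5), S(f_2,h_5), S(f_3,h_5), S(h_4,h_5), S(f_1,h_6), S(f_2,h_6), S(f_3,h_6), S(h_4,h_6), S(h_5,h_6), S(f_1,h_7), S(f_2,h_7), S(f_3,h_7), S(h_4,h_7), S(h_5,h_7), S(h_6,h_7)) all reduce to 0 modulo the current basis, so we have a Gröbner basis.
Inter-reduce: drop elements whose leading term is divisible by another's, tail-reduce, and make monic.
Reduced Gröbner basis: {x - 5, y - 4}.

Elimination: the polynomial y - 4 lies in the elimination ideal for y, so y ∈ {4}. For each such y, the remaining basis elements (now univariate) give the rest of the solution.
  y = 4: the earlier basis element becomes x - 5 = 0, giving x = 5 — point (5, 4).
Check: every point annihilates each of the original generators.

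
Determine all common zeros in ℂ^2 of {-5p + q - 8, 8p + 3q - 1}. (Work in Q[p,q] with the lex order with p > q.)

Compute a lex Gröbner basis by Buchberger's algorithm.
f_1 = -5p + q - 8, LT = p.
f_2 = 8p + 3q - 1, LT = p.

S(f_1,f_2): lcm = p. S = -23/40q + 69/40.
  reduce S modulo (f_1, f_2):
  remainder -23/40q + 69/40 ≠ 0; add h_3 = -23/40q + 69/40 to the basis.

The other S-polynomials (S(f_1,h_3), S(f_2,h_3)) all reduce to 0 modulo the current basis, so we have a Gröbner basis.
Inter-reduce: drop elements whose leading term is divisible by another's, tail-reduce, and make monic.
Reduced Gröbner basis: {p + 1, q - 3}.

Since the basis is lex-ordered, q - 3 is univariate in q. Its roots are {3}. Back-substituting each root into the other basis elements fixes the other coordinates.
  q = 3: the earlier basis element becomes p + 1 = 0, giving p = -1 — point (-1, 3).

{(-1, 3)}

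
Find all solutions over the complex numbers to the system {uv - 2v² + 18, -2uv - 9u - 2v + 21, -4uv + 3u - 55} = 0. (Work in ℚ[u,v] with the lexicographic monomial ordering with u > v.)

Compute a lex Gröbner basis by Buchberger's algorithm.
f_1 = uv - 2v² + 18, LT = uv.
f_2 = -2uv - 9u - 2v + 21, LT = uv.
f_3 = -4uv + 3u - 55, LT = uv.

S(f_1,f_2): lcm = uv. S = -9/2u - 2v² - v + 57/2.
  leading term u: no divisor's leading term divides it; move -9/2u to the remainder.
  leading term v²: no divisor's leading term divides it; move -2v² to the remainder.
  leading term v: no divisor's leading term divides it; move -v to the remainder.
  leading term 1: no divisor's leading term divides it; move 57/2 to the remainder.
  remainder -9/2u - 2v² - v + 57/2 ≠ 0; add h_4 = -9/2u - 2v² - v + 57/2 to the basis.

S(f_1,f_3): lcm = uv. S = ¾u - 2v² + 17/4.
  leading term u: subtract (-⅙)·h_4 from ¾u - 2v² + 17/4 → -7/3v² - ⅙v + 9
  leading term v²: no divisor's leading term divides it; move -7/3v² to the remainder.
  leading term v: no divisor's leading term divides it; move -⅙v to the remainder.
  leading term 1: no divisor's leading term divides it; move 9 to the remainder.
  remainder -7/3v² - ⅙v + 9 ≠ 0; add h_5 = -7/3v² - ⅙v + 9 to the basis.

S(f_1,h_4): lcm = uv. S = -4/9v³ - 20/9v² + 19/3v + 18.
  leading term v³: subtract (4/21v)·h_5 from -4/9v³ - 20/9v² + 19/3v + 18 → -46/21v² + 97/21v + 18
  leading term v²: subtract (46/49)·h_5 from -46/21v² + 97/21v + 18 → 234/49v + 468/49
  leading term v: no divisor's leading term divides it; move 234/49v to the remainder.
  leading term 1: no divisor's leading term divides it; move 468/49 to the remainder.
  remainder 234/49v + 468/49 ≠ 0; add h_6 = 234/49v + 468/49 to the basis.

The other S-polynomials (S(f_2,f_3), S(f_2,h_4), S(f_3,h_4), S(f_1,h_5), S(f_2,h_5), S(f_3,h_5), S(h_4,h_5), S(f_1,h_6), S(f_2,h_6), S(f_3,h_6), S(h_4,h_6), S(h_5,h_6)) all reduce to 0 modulo the current basis, so we have a Gröbner basis.
Inter-reduce: drop elements whose leading term is divisible by another's, tail-reduce, and make monic.
Reduced Gröbner basis: {u - 5, v + 2}.

Since the basis is lex-ordered, v + 2 is univariate in v. Its roots are {-2}. Back-substituting each root into the other basis elements fixes the other coordinates.
  v = -2: the earlier basis element becomes u - 5 = 0, giving u = 5 — point (5, -2).
Each listed point satisfies every original equation (direct substitution).

{(5, -2)}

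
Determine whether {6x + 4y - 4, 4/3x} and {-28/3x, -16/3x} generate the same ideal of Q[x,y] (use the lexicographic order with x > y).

For a fixed monomial order, each ideal has a unique reduced Gröbner basis; comparing bases decides equality.
Buchberger on the first generating set:
f_1 = 6x + 4y - 4, LT = x.
f_2 = 4/3x, LT = x.

S(f_1,f_2): lcm = x. S = 2/3y - 2/3.
  leading term y: no divisor's leading term divides it; move 2/3y to the remainder.
  leading term 1: no divisor's leading term divides it; move -2/3 to the remainder.
  remainder 2/3y - 2/3 ≠ 0; add g_3 = 2/3y - 2/3 to the basis.

The other S-polynomials (S(f_1,g_3), S(f_2,g_3)) all reduce to 0 modulo the current basis, so we have a Gröbner basis.
Inter-reduce: drop elements whose leading term is divisible by another's, tail-reduce, and make monic.
Reduced Gröbner basis: {x, y - 1}.

Buchberger on the second generating set:
h_1 = -28/3x, LT = x.
h_2 = -16/3x, LT = x.

The S-polynomials (S(h_1,h_2)) all reduce to 0 modulo the current basis, so we have a Gröbner basis.
Inter-reduce: drop elements whose leading term is divisible by another's, tail-reduce, and make monic.
Reduced Gröbner basis: {x}.

These differ, so the ideals are not equal.

No, the ideals differ.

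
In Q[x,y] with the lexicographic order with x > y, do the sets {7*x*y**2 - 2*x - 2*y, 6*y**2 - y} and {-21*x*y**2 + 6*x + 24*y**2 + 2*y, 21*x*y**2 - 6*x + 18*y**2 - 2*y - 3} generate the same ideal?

No, the ideals differ.

Two ideals are equal iff their reduced Gröbner bases coincide (the reduced basis is unique for a fixed ordering).
Buchberger on the first generating set:
f_1 = 7*x*y**2 - 2*x - 2*y, LT = x*y**2.
f_2 = 6*y**2 - y, LT = y**2.

S(f_1,f_2): lcm = x*y**2. S = 1/6*x*y - 2/7*x - 2/7*y.
  leading term x*y: no divisor's leading term divides it; move 1/6*x*y to the remainder.
  leading term x: no divisor's leading term divides it; move -2/7*x to the remainder.
  leading term y: no divisor's leading term divides it; move -2/7*y to the remainder.
  remainder 1/6*x*y - 2/7*x - 2/7*y ≠ 0; add g_3 = 1/6*x*y - 2/7*x - 2/7*y to the basis.

S(f_1,g_3): lcm = x*y**2. S = 12/7*x*y - 2/7*x + 12/7*y**2 - 2/7*y.
  leading term x*y: subtract (72/7)·g_3 from 12/7*x*y - 2/7*x + 12/7*y**2 - 2/7*y → 130/49*x + 12/7*y**2 + 130/49*y
  leading term x: no divisor's leading term divides it; move 130/49*x to the remainder.
  leading term y**2: subtract (2/7)·f_2 from 12/7*y**2 + 130/49*y → 144/49*y
  leading term y: no divisor's leading term divides it; move 144/49*y to the remainder.
  remainder 130/49*x + 144/49*y ≠ 0; add g_4 = 130/49*x + 144/49*y to the basis.

S(f_2,g_3): lcm = x*y**2. S = 65/42*x*y + 12/7*y**2.
  leading term x*y: subtract (65/7)·g_3 from 65/42*x*y + 12/7*y**2 → 130/49*x + 12/7*y**2 + 130/49*y
  leading term x: subtract (1)·g_4 from 130/49*x + 12/7*y**2 + 130/49*y → 12/7*y**2 - 2/7*y
  leading term y**2: subtract (2/7)·f_2 from 12/7*y**2 - 2/7*y → 0
  remainder 0.

S(f_1,g_4): lcm = x*y**2. S = -2/7*x - 72/65*y**3 - 2/7*y.
  leading term x: subtract (-7/65)·g_4 from -2/7*x - 72/65*y**3 - 2/7*y → -72/65*y**3 + 2/65*y
  leading term y**3: subtract (-12/65*y)·f_2 from -72/65*y**3 + 2/65*y → -12/65*y**2 + 2/65*y
  leading term y**2: subtract (-2/65)·f_2 from -12/65*y**2 + 2/65*y → 0
  remainder 0.

S(f_2,g_4): leading monomials are coprime, so the S-polynomial reduces to 0 (Buchberger's first criterion).
S(g_3,g_4): lcm = x*y. S = -12/7*x - 72/65*y**2 - 12/7*y.
  leading term x: subtract (-42/65)·g_4 from -12/7*x - 72/65*y**2 - 12/7*y → -72/65*y**2 + 12/65*y
  leading term y**2: subtract (-12/65)·f_2 from -72/65*y**2 + 12/65*y → 0
  remainder 0.

Every S-polynomial of the final basis reduces to 0, so we have a Gröbner basis.
Inter-reduce: drop elements whose leading term is divisible by another's, tail-reduce, and make monic.
Reduced Gröbner basis: {x + 72/65*y, y**2 - 1/6*y}.

Buchberger on the second generating set:
h_1 = -21*x*y**2 + 6*x + 24*y**2 + 2*y, LT = x*y**2.
h_2 = 21*x*y**2 - 6*x + 18*y**2 - 2*y - 3, LT = x*y**2.

S(h_1,h_2): lcm = x*y**2. S = -2*y**2 + 1/7.
  leading term y**2: no divisor's leading term divides it; move -2*y**2 to the remainder.
  leading term 1: no divisor's leading term divides it; move 1/7 to the remainder.
  remainder -2*y**2 + 1/7 ≠ 0; add k_3 = -2*y**2 + 1/7 to the basis.

S(h_1,k_3): lcm = x*y**2. S = -3/14*x - 8/7*y**2 - 2/21*y.
  leading term x: no divisor's leading term divides it; move -3/14*x to the remainder.
  leading term y**2: subtract (4/7)·k_3 from -8/7*y**2 - 2/21*y → -2/21*y - 4/49
  leading term y: no divisor's leading term divides it; move -2/21*y to the remainder.
  leading term 1: no divisor's leading term divides it; move -4/49 to the remainder.
  remainder -3/14*x - 2/21*y - 4/49 ≠ 0; add k_4 = -3/14*x - 2/21*y - 4/49 to the basis.

S(h_2,k_3): lcm = x*y**2. S = -3/14*x + 6/7*y**2 - 2/21*y - 1/7.
  leading term x: subtract (1)·k_4 from -3/14*x + 6/7*y**2 - 2/21*y - 1/7 → 6/7*y**2 - 3/49
  leading term y**2: subtract (-3/7)·k_3 from 6/7*y**2 - 3/49 → 0
  remainder 0.

S(h_1,k_4): lcm = x*y**2. S = -2/7*x - 4/9*y**3 - 32/21*y**2 - 2/21*y.
  leading term x: subtract (4/3)·k_4 from -2/7*x - 4/9*y**3 - 32/21*y**2 - 2/21*y → -4/9*y**3 - 32/21*y**2 + 2/63*y + 16/147
  leading term y**3: subtract (2/9*y)·k_3 from -4/9*y**3 - 32/21*y**2 + 2/63*y + 16/147 → -32/21*y**2 + 16/147
  leading term y**2: subtract (16/21)·k_3 from -32/21*y**2 + 16/147 → 0
  remainder 0.

S(h_2,k_4): lcm = x*y**2. S = -2/7*x - 4/9*y**3 + 10/21*y**2 - 2/21*y - 1/7.
  leading term x: subtract (4/3)·k_4 from -2/7*x - 4/9*y**3 + 10/21*y**2 - 2/21*y - 1/7 → -4/9*y**3 + 10/21*y**2 + 2/63*y - 5/147
  leading term y**3: subtract (2/9*y)·k_3 from -4/9*y**3 + 10/21*y**2 + 2/63*y - 5/147 → 10/21*y**2 - 5/147
  leading term y**2: subtract (-5/21)·k_3 from 10/21*y**2 - 5/147 → 0
  remainder 0.

S(k_3,k_4): leading monomials are coprime, so the S-polynomial reduces to 0 (Buchberger's first criterion).
Every S-polynomial of the final basis reduces to 0, so we have a Gröbner basis.
Inter-reduce: drop elements whose leading term is divisible by another's, tail-reduce, and make monic.
Reduced Gröbner basis: {x + 4/9*y + 8/21, y**2 - 1/14}.

The bases are distinct; the ideals are different.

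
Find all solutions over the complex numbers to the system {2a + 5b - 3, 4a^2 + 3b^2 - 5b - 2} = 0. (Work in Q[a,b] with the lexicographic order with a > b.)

Compute a lex Gröbner basis by Buchberger's algorithm.
f_1 = 2a + 5b - 3, LT = a.
f_2 = 4a^2 + 3b^2 - 5b - 2, LT = a^2.

S(f_1,f_2): lcm = a^2. S = 5/2ab - 3/2a - 3/4b^2 + 5/4b + 1/2.
  leading term ab: subtract (5/4b)·f_1 from 5/2ab - 3/2a - 3/4b^2 + 5/4b + 1/2 → -3/2a - 7b^2 + 5b + 1/2
  leading term a: subtract (-3/4)·f_1 from -3/2a - 7b^2 + 5b + 1/2 → -7b^2 + 35/4b - 7/4
  leading term b^2: no divisor's leading term divides it; move -7b^2 to the remainder.
  leading term b: no divisor's leading term divides it; move 35/4b to the remainder.
  leading term 1: no divisor's leading term divides it; move -7/4 to the remainder.
  remainder -7b^2 + 35/4b - 7/4 ≠ 0; add h_3 = -7b^2 + 35/4b - 7/4 to the basis.

S(f_1,h_3): leading monomials are coprime, so the S-polynomial reduces to 0 (Buchberger's first criterion).
S(f_2,h_3): leading monomials are coprime, so the S-polynomial reduces to 0 (Buchberger's first criterion).
Every S-polynomial of the final basis reduces to 0, so we have a Gröbner basis.
Inter-reduce: drop elements whose leading term is divisible by another's, tail-reduce, and make monic.
Reduced Gröbner basis: {a + 5/2b - 3/2, b^2 - 5/4b + 1/4}.

Since the basis is lex-ordered, b^2 - 5/4b + 1/4 is univariate in b. Its roots are {1/4, 1}. Back-substituting each root into the other basis elements fixes the other coordinates.
  b = 1/4: the earlier basis element becomes a - 7/8 = 0, giving a = 7/8 — point (7/8, 1/4).
  b = 1: the earlier basis element becomes a + 1 = 0, giving a = -1 — point (-1, 1).
Zero-dimensionality of the ideal guarantees finitely many solutions over ℂ.

{(7/8, 1/4), (-1, 1)}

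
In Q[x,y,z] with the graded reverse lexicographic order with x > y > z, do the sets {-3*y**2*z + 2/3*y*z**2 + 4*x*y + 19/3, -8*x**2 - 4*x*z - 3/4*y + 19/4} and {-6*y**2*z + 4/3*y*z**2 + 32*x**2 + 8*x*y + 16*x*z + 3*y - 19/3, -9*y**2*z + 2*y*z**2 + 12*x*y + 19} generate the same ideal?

Yes, the ideals are equal.

For a fixed monomial order, each ideal has a unique reduced Gröbner basis; comparing bases decides equality.
Buchberger on the first generating set:
f_1 = -3*y**2*z + 2/3*y*z**2 + 4*x*y + 19/3, LT = y**2*z.
f_2 = -8*x**2 - 4*x*z - 3/4*y + 19/4, LT = x**2.

The S-polynomials (S(f_1,f_2)) all reduce to 0 modulo the current basis, so we have a Gröbner basis.
Inter-reduce: drop elements whose leading term is divisible by another's, tail-reduce, and make monic.
Reduced Gröbner basis: {y**2*z - 2/9*y*z**2 - 4/3*x*y - 19/9, x**2 + 1/2*x*z + 3/32*y - 19/32}.

Buchberger on the second generating set:
h_1 = -6*y**2*z + 4/3*y*z**2 + 32*x**2 + 8*x*y + 16*x*z + 3*y - 19/3, LT = y**2*z.
h_2 = -9*y**2*z + 2*y*z**2 + 12*x*y + 19, LT = y**2*z.

S(h_1,h_2): lcm = y**2*z. S = -16/3*x**2 - 8/3*x*z - 1/2*y + 19/6.
  reduce S modulo (h_1, h_2):
  remainder -16/3*x**2 - 8/3*x*z - 1/2*y + 19/6 ≠ 0; add k_3 = -16/3*x**2 - 8/3*x*z - 1/2*y + 19/6 to the basis.

The other S-polynomials (S(h_1,k_3), S(h_2,k_3)) all reduce to 0 modulo the current basis, so we have a Gröbner basis.
Inter-reduce: drop elements whose leading term is divisible by another's, tail-reduce, and make monic.
Reduced Gröbner basis: {y**2*z - 2/9*y*z**2 - 4/3*x*y - 19/9, x**2 + 1/2*x*z + 3/32*y - 19/32}.

Same reduced basis, so the two generating sets span the same ideal.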